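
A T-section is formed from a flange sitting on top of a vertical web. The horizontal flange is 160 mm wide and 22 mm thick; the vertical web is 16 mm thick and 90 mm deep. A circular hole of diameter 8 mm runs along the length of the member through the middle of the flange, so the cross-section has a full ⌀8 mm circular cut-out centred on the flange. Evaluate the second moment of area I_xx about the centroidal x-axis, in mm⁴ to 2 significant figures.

Decompose the section into non-overlapping parts with the origin at the bottom-left of its bounding rectangle.
Flange: 160 × 22, A = 3 520 mm², y = 101 mm, Ī = 141 973 mm⁴.
Web: 16 × 90, A = 1 440 mm², y = 45 mm, Ī = 972 000 mm⁴.
Hole (subtracted): ⌀8, A = 50.27 mm², y = 101 mm, Ī = 201.1 mm⁴.
Centroid: ȳ = ΣA·y / ΣA = 84.58 mm.
Transfer each piece to the centroidal x-axis using Ī + A·d² with d = y − 84.58:
  flange: d = 16.42 mm → contributes +1 091 545 mm⁴
  web: d = -39.58 mm → contributes +3 227 356 mm⁴
  hole: d = 16.42 mm → contributes −13 761 mm⁴
Total I = 4 305 140 mm⁴.

I_xx ≈ 4.3 × 10⁶ mm⁴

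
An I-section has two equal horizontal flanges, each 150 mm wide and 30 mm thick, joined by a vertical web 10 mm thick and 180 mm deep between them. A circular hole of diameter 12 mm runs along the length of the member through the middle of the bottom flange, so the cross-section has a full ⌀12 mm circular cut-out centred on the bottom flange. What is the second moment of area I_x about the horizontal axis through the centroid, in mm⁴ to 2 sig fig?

I_x ≈ 1.0 × 10⁸ mm⁴

Decompose the section into non-overlapping parts with the origin at the bottom-left of its bounding rectangle.
Bottom flange: 150 × 30, A = 4 500 mm², y = 15 mm, Ī = 337 500 mm⁴.
Web: 10 × 180, A = 1 800 mm², y = 120 mm, Ī = 4 860 000 mm⁴.
Top flange: 150 × 30, A = 4 500 mm², y = 225 mm, Ī = 337 500 mm⁴.
Hole (subtracted): ⌀12, A = 113.1 mm², y = 15 mm, Ī = 1 018 mm⁴.
Centroid: ȳ = ΣA·y / ΣA = 121.1 mm.
Transfer each piece to the horizontal axis through the centroid using Ī + A·d² with d = y − 121.1:
  bottom flange: d = -106.1 mm → contributes +51 005 635 mm⁴
  web: d = -1.111 mm → contributes +4 862 223 mm⁴
  top flange: d = 103.9 mm → contributes +48 905 478 mm⁴
  hole: d = -106.1 mm → contributes −1 274 447 mm⁴
Total I = 103 498 888 mm⁴.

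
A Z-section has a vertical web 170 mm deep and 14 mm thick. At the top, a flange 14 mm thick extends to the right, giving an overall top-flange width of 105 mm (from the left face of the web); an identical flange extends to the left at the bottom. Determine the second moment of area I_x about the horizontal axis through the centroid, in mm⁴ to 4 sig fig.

Split into non-overlapping primitives; take the origin at the lower-left of the bounding box.
Web: 14 × 170, A = 2 380 mm², y = 85 mm, Ī = 5 731 833 mm⁴.
Top flange (beyond web): 91 × 14, A = 1 274 mm², y = 163 mm, Ī = 20808.7 mm⁴.
Bottom flange (beyond web): 91 × 14, A = 1 274 mm², y = 7 mm, Ī = 20808.7 mm⁴.
Centroid: ȳ = ΣA·y / ΣA = 85 mm.
Transfer each piece to the horizontal axis through the centroid using Ī + A·d² with d = y − 85:
  web: d = 0 mm → contributes +5 731 833 mm⁴
  top flange (beyond web): d = 78 mm → contributes +7 771 825 mm⁴
  bottom flange (beyond web): d = -78 mm → contributes +7 771 825 mm⁴
Total I = 21 275 483 mm⁴.

I_x ≈ 2.128 × 10⁷ mm⁴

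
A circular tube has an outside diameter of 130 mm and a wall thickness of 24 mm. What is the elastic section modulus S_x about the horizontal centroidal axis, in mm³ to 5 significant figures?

Break the section into simple shapes (no overlaps), measuring from the bottom-left corner of the bounding box.
Outer circle: ⌀130, A = 13273.23 mm², y = 65 mm, Ī = 14 019 848 mm⁴.
Bore (subtracted): ⌀82, A = 5281.017 mm², y = 65 mm, Ī = 2 219 347 mm⁴.
By symmetry the centroid is at mid-height, ȳ = 65 mm.
All pieces are centred on the horizontal centroidal axis, so I = ΣĪ (holes subtracted) = 11 800 501 mm⁴.
Extreme fibre distance c = 65 mm; S = I/c = 181546.2 mm³.

S_x ≈ 1.8155 × 10⁵ mm³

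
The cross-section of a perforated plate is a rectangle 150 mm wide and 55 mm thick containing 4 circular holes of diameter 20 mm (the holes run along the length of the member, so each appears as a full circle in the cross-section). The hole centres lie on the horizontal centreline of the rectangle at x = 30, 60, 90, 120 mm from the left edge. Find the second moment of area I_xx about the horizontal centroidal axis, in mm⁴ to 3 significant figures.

Treat the section as a set of non-overlapping primitives; coordinates are from the bounding-box lower-left.
Plate: 150 × 55, A = 8 250 mm², y = 27.5 mm, Ī = 2 079 688 mm⁴.
Hole 1 (subtracted): ⌀20, A = 314.16 mm², y = 27.5 mm, Ī = 7 854 mm⁴.
Hole 2 (subtracted): ⌀20, A = 314.16 mm², y = 27.5 mm, Ī = 7 854 mm⁴.
Hole 3 (subtracted): ⌀20, A = 314.16 mm², y = 27.5 mm, Ī = 7 854 mm⁴.
Hole 4 (subtracted): ⌀20, A = 314.16 mm², y = 27.5 mm, Ī = 7 854 mm⁴.
By symmetry the centroid is at mid-height, ȳ = 27.5 mm.
All pieces are centred on the horizontal centroidal axis, so I = ΣĪ (holes subtracted) = 2 048 272 mm⁴.

I_xx ≈ 2.05 × 10⁶ mm⁴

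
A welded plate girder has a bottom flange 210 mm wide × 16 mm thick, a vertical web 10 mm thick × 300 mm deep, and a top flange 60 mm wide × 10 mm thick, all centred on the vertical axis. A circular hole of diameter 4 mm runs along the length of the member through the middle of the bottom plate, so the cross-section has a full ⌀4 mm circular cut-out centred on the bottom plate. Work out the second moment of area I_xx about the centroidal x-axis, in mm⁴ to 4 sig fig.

I_xx ≈ 9.321 × 10⁷ mm⁴

Split into non-overlapping primitives; take the origin at the lower-left of the bounding box.
Bottom plate: 210 × 16, A = 3 360 mm², y = 8 mm, Ī = 71 680 mm⁴.
Web plate: 10 × 300, A = 3 000 mm², y = 166 mm, Ī = 22 500 000 mm⁴.
Top plate: 60 × 10, A = 600 mm², y = 321 mm, Ī = 5 000 mm⁴.
Hole (subtracted): ⌀4, A = 12.5664 mm², y = 8 mm, Ī = 12.5664 mm⁴.
Centroid: ȳ = ΣA·y / ΣA = 103.258 mm.
Transfer each piece to the centroidal x-axis using Ī + A·d² with d = y − 103.258:
  bottom plate: d = -95.2582 mm → contributes +30 560 737 mm⁴
  web plate: d = 62.7418 mm → contributes +34 309 602 mm⁴
  top plate: d = 217.742 mm → contributes +28 451 896 mm⁴
  hole: d = -95.2582 mm → contributes −114 041 mm⁴
Total I = 93 208 193 mm⁴.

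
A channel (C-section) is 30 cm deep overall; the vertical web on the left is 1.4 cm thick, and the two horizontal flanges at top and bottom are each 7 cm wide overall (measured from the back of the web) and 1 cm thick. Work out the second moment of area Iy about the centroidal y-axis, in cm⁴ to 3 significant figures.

Break the section into simple shapes (no overlaps), measuring from the bottom-left corner of the bounding box.
Web: 1.4 × 30, A = 42 cm², x = 0.7 cm, Ī = 6.86 cm⁴.
Top flange (beyond web): 5.6 × 1, A = 5.6 cm², x = 4.2 cm, Ī = 14.635 cm⁴.
Bottom flange (beyond web): 5.6 × 1, A = 5.6 cm², x = 4.2 cm, Ī = 14.635 cm⁴.
Centroid: x̄ = ΣA·x / ΣA = 1.4368 cm.
Transfer each piece to the centroidal y-axis using Ī + A·d² with d = x − 1.4368:
  web: d = -0.73684 cm → contributes +29.663 cm⁴
  top flange (beyond web): d = 2.7632 cm → contributes +57.391 cm⁴
  bottom flange (beyond web): d = 2.7632 cm → contributes +57.391 cm⁴
Total I = 144.45 cm⁴.

Iy ≈ 144 cm⁴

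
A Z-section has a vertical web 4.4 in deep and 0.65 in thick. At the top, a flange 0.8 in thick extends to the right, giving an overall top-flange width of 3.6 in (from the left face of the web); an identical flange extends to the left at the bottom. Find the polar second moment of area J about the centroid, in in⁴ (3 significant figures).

J ≈ 39.0 in⁴

Decompose the section into non-overlapping parts with the origin at the bottom-left of its bounding rectangle.
Web: 0.65 × 4.4, A = 2.86 in², y = 2.2 in, Ī = 4.6141 in⁴.
Top flange (beyond web): 2.95 × 0.8, A = 2.36 in², y = 4 in, Ī = 0.12587 in⁴.
Bottom flange (beyond web): 2.95 × 0.8, A = 2.36 in², y = 0.4 in, Ī = 0.12587 in⁴.
Centroid: ȳ = ΣA·y / ΣA = 2.2 in.
Transfer each piece to the centroidal x-axis using Ī + A·d² with d = y − 2.2:
  web: d = 0 in → contributes +4.6141 in⁴
  top flange (beyond web): d = 1.8 in → contributes +7.7723 in⁴
  bottom flange (beyond web): d = -1.8 in → contributes +7.7723 in⁴
Total I = 20.159 in⁴.
For the y-axis: x̄ = 3.275 in.
Repeating about the centroidal y-axis gives I_y = 18.816 in⁴.
Polar second moment: J = I_x + I_y = 38.975 in⁴.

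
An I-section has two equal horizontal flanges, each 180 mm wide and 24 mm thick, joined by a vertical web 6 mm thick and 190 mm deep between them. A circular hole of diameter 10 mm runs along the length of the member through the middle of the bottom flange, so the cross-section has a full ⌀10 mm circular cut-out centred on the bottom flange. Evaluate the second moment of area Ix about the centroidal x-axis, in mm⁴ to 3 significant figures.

Decompose the section into non-overlapping parts with the origin at the bottom-left of its bounding rectangle.
Bottom flange: 180 × 24, A = 4 320 mm², y = 12 mm, Ī = 207 360 mm⁴.
Web: 6 × 190, A = 1 140 mm², y = 119 mm, Ī = 3 429 500 mm⁴.
Top flange: 180 × 24, A = 4 320 mm², y = 226 mm, Ī = 207 360 mm⁴.
Hole (subtracted): ⌀10, A = 78.54 mm², y = 12 mm, Ī = 490.87 mm⁴.
Centroid: ȳ = ΣA·y / ΣA = 119.87 mm.
Transfer each piece to the centroidal x-axis using Ī + A·d² with d = y − 119.87:
  bottom flange: d = -107.87 mm → contributes +50 471 100 mm⁴
  web: d = -0.86624 mm → contributes +3 430 355 mm⁴
  top flange: d = 106.13 mm → contributes +48 869 463 mm⁴
  hole: d = -107.87 mm → contributes −914 311 mm⁴
Total I = 101 856 607 mm⁴.

Ix ≈ 1.02 × 10⁸ mm⁴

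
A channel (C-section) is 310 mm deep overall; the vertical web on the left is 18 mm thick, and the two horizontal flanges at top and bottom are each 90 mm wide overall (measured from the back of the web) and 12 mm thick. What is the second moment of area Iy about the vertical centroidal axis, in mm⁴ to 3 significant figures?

Iy ≈ 3.57 × 10⁶ mm⁴

Split into non-overlapping primitives; take the origin at the lower-left of the bounding box.
Web: 18 × 310, A = 5 580 mm², x = 9 mm, Ī = 150 660 mm⁴.
Top flange (beyond web): 72 × 12, A = 864 mm², x = 54 mm, Ī = 373 248 mm⁴.
Bottom flange (beyond web): 72 × 12, A = 864 mm², x = 54 mm, Ī = 373 248 mm⁴.
Centroid: x̄ = ΣA·x / ΣA = 19.64 mm.
Transfer each piece to the vertical centroidal axis using Ī + A·d² with d = x − 19.64:
  web: d = -10.64 mm → contributes +782 416 mm⁴
  top flange (beyond web): d = 34.36 mm → contributes +1 393 271 mm⁴
  bottom flange (beyond web): d = 34.36 mm → contributes +1 393 271 mm⁴
Total I = 3 568 959 mm⁴.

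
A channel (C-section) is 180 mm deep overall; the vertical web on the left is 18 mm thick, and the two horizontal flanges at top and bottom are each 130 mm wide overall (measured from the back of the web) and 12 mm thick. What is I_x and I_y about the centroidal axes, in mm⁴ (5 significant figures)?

I_x ≈ 2.7747 × 10⁷ mm⁴, I_y ≈ 9.1045 × 10⁶ mm⁴

Split into non-overlapping primitives; take the origin at the lower-left of the bounding box.
Web: 18 × 180, A = 3 240 mm², y = 90 mm, Ī = 8 748 000 mm⁴.
Top flange (beyond web): 112 × 12, A = 1 344 mm², y = 174 mm, Ī = 16 128 mm⁴.
Bottom flange (beyond web): 112 × 12, A = 1 344 mm², y = 6 mm, Ī = 16 128 mm⁴.
By symmetry the centroid is at mid-height, ȳ = 90 mm.
Transfer each piece to the centroidal x-axis using Ī + A·d² with d = y − 90:
  web: d = 0 mm → contributes +8 748 000 mm⁴
  top flange (beyond web): d = 84 mm → contributes +9 499 392 mm⁴
  bottom flange (beyond web): d = -84 mm → contributes +9 499 392 mm⁴
Total I = 27 746 784 mm⁴.
For the y-axis: x̄ = 38.47368 mm.
Repeating about the centroidal y-axis gives I_y = 9 104 494 mm⁴.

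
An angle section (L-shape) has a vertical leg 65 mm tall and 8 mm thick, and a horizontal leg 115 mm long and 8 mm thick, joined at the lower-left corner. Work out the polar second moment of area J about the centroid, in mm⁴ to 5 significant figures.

Decompose the section into non-overlapping parts with the origin at the bottom-left of its bounding rectangle.
Vertical leg: 8 × 65, A = 520 mm², y = 32.5 mm, Ī = 183083.3 mm⁴.
Horizontal leg (remainder): 107 × 8, A = 856 mm², y = 4 mm, Ī = 4565.333 mm⁴.
Centroid: ȳ = ΣA·y / ΣA = 14.77035 mm.
Transfer each piece to the centroidal x-axis using Ī + A·d² with d = y − 14.77035:
  vertical leg: d = 17.72965 mm → contributes +346540.4 mm⁴
  horizontal leg (remainder): d = -10.77035 mm → contributes +103861.7 mm⁴
Total I = 450402.1 mm⁴.
For the y-axis: x̄ = 39.77035 mm.
Repeating about the centroidal y-axis gives I_y = 1 889 002 mm⁴.
Polar second moment: J = I_x + I_y = 2 339 404 mm⁴.

J ≈ 2.3394 × 10⁶ mm⁴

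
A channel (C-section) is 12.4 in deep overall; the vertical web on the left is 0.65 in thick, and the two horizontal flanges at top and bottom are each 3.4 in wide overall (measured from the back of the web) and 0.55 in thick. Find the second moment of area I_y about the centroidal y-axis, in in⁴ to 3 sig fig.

Break the section into simple shapes (no overlaps), measuring from the bottom-left corner of the bounding box.
Web: 0.65 × 12.4, A = 8.06 in², x = 0.325 in, Ī = 0.28378 in⁴.
Top flange (beyond web): 2.75 × 0.55, A = 1.5125 in², x = 2.025 in, Ī = 0.95319 in⁴.
Bottom flange (beyond web): 2.75 × 0.55, A = 1.5125 in², x = 2.025 in, Ī = 0.95319 in⁴.
Centroid: x̄ = ΣA·x / ΣA = 0.78892 in.
Transfer each piece to the centroidal y-axis using Ī + A·d² with d = x − 0.78892:
  web: d = -0.46392 in → contributes +2.0184 in⁴
  top flange (beyond web): d = 1.2361 in → contributes +3.2641 in⁴
  bottom flange (beyond web): d = 1.2361 in → contributes +3.2641 in⁴
Total I = 8.5467 in⁴.

I_y ≈ 8.55 in⁴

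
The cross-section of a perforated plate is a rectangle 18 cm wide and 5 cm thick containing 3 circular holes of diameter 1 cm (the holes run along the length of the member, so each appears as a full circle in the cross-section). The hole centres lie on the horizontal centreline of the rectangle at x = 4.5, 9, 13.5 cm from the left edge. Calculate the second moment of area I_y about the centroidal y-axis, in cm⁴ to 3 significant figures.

Break the section into simple shapes (no overlaps), measuring from the bottom-left corner of the bounding box.
Plate: 18 × 5, A = 90 cm², x = 9 cm, Ī = 2 430 cm⁴.
Hole 1 (subtracted): ⌀1, A = 0.7854 cm², x = 4.5 cm, Ī = 0.049087 cm⁴.
Hole 2 (subtracted): ⌀1, A = 0.7854 cm², x = 9 cm, Ī = 0.049087 cm⁴.
Hole 3 (subtracted): ⌀1, A = 0.7854 cm², x = 13.5 cm, Ī = 0.049087 cm⁴.
By symmetry the centroid is at mid-width, x̄ = 9 cm.
Transfer each piece to the centroidal y-axis using Ī + A·d² with d = x − 9:
  plate: d = 0 cm → contributes +2 430 cm⁴
  hole 1: d = -4.5 cm → contributes −15.953 cm⁴
  hole 2: d = 0 cm → contributes −0.049087 cm⁴
  hole 3: d = 4.5 cm → contributes −15.953 cm⁴
Total I = 2 398 cm⁴.

I_y ≈ 2400 cm⁴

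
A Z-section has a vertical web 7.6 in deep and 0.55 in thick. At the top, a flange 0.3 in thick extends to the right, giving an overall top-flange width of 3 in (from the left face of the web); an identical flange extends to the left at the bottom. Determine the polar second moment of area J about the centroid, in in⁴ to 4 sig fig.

J ≈ 43.86 in⁴

Decompose the section into non-overlapping parts with the origin at the bottom-left of its bounding rectangle.
Web: 0.55 × 7.6, A = 4.18 in², y = 3.8 in, Ī = 20.1197 in⁴.
Top flange (beyond web): 2.45 × 0.3, A = 0.735 in², y = 7.45 in, Ī = 0.0055125 in⁴.
Bottom flange (beyond web): 2.45 × 0.3, A = 0.735 in², y = 0.15 in, Ī = 0.0055125 in⁴.
Centroid: ȳ = ΣA·y / ΣA = 3.8 in.
Transfer each piece to the centroidal x-axis using Ī + A·d² with d = y − 3.8:
  web: d = 0 in → contributes +20.1197 in⁴
  top flange (beyond web): d = 3.65 in → contributes +9.79755 in⁴
  bottom flange (beyond web): d = -3.65 in → contributes +9.79755 in⁴
Total I = 39.7148 in⁴.
For the y-axis: x̄ = 2.725 in.
Repeating about the centroidal y-axis gives I_y = 4.14818 in⁴.
Polar second moment: J = I_x + I_y = 43.863 in⁴.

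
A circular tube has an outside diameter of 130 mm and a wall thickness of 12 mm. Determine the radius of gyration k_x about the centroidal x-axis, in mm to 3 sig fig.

k_x ≈ 41.9 mm

Split into non-overlapping primitives; take the origin at the lower-left of the bounding box.
Outer circle: ⌀130, A = 13 273 mm², y = 65 mm, Ī = 14 019 848 mm⁴.
Bore (subtracted): ⌀106, A = 8824.7 mm², y = 65 mm, Ī = 6 197 169 mm⁴.
By symmetry the centroid is at mid-height, ȳ = 65 mm.
All pieces are centred on the centroidal x-axis, so I = ΣĪ (holes subtracted) = 7 822 679 mm⁴.
Radius of gyration: k = √(I/A) = √(7 822 679 / 4448.5) = 41.934 mm.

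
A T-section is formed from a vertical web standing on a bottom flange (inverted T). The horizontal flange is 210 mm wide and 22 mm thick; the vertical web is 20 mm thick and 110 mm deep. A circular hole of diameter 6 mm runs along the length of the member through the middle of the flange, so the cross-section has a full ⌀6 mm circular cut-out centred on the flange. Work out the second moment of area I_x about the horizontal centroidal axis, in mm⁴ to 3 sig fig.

I_x ≈ 8.88 × 10⁶ mm⁴

Decompose the section into non-overlapping parts with the origin at the bottom-left of its bounding rectangle.
Flange: 210 × 22, A = 4 620 mm², y = 11 mm, Ī = 186 340 mm⁴.
Web: 20 × 110, A = 2 200 mm², y = 77 mm, Ī = 2 218 333 mm⁴.
Hole (subtracted): ⌀6, A = 28.274 mm², y = 11 mm, Ī = 63.617 mm⁴.
Centroid: ȳ = ΣA·y / ΣA = 32.379 mm.
Transfer each piece to the horizontal centroidal axis using Ī + A·d² with d = y − 32.379:
  flange: d = -21.379 mm → contributes +2 297 956 mm⁴
  web: d = 44.621 mm → contributes +6 598 616 mm⁴
  hole: d = -21.379 mm → contributes −12 987 mm⁴
Total I = 8 883 585 mm⁴.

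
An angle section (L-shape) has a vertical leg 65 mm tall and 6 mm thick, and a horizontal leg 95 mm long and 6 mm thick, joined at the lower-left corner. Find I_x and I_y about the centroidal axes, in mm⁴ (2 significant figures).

Break the section into simple shapes (no overlaps), measuring from the bottom-left corner of the bounding box.
Vertical leg: 6 × 65, A = 390 mm², y = 32.5 mm, Ī = 137 313 mm⁴.
Horizontal leg (remainder): 89 × 6, A = 534 mm², y = 3 mm, Ī = 1 602 mm⁴.
Centroid: ȳ = ΣA·y / ΣA = 15.45 mm.
Transfer each piece to the centroidal x-axis using Ī + A·d² with d = y − 15.45:
  vertical leg: d = 17.05 mm → contributes +250 669 mm⁴
  horizontal leg (remainder): d = -12.45 mm → contributes +84 391 mm⁴
Total I = 335 060 mm⁴.
For the y-axis: x̄ = 30.45 mm.
Repeating about the centroidal y-axis gives I_y = 862 190 mm⁴.

I_x ≈ 3.4 × 10⁵ mm⁴, I_y ≈ 8.6 × 10⁵ mm⁴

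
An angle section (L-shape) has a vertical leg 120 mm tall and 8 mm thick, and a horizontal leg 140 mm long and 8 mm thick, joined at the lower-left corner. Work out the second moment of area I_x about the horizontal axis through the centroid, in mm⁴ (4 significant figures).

Split into non-overlapping primitives; take the origin at the lower-left of the bounding box.
Vertical leg: 8 × 120, A = 960 mm², y = 60 mm, Ī = 1 152 000 mm⁴.
Horizontal leg (remainder): 132 × 8, A = 1 056 mm², y = 4 mm, Ī = 5 632 mm⁴.
Centroid: ȳ = ΣA·y / ΣA = 30.6667 mm.
Transfer each piece to the horizontal axis through the centroid using Ī + A·d² with d = y − 30.6667:
  vertical leg: d = 29.3333 mm → contributes +1 978 027 mm⁴
  horizontal leg (remainder): d = -26.6667 mm → contributes +756 565 mm⁴
Total I = 2 734 592 mm⁴.

I_x ≈ 2.735 × 10⁶ mm⁴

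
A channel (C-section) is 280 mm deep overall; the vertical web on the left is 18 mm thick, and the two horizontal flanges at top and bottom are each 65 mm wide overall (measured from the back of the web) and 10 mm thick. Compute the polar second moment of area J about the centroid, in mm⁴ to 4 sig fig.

Break the section into simple shapes (no overlaps), measuring from the bottom-left corner of the bounding box.
Web: 18 × 280, A = 5 040 mm², y = 140 mm, Ī = 32 928 000 mm⁴.
Top flange (beyond web): 47 × 10, A = 470 mm², y = 275 mm, Ī = 3916.67 mm⁴.
Bottom flange (beyond web): 47 × 10, A = 470 mm², y = 5 mm, Ī = 3916.67 mm⁴.
By symmetry the centroid is at mid-height, ȳ = 140 mm.
Transfer each piece to the centroidal x-axis using Ī + A·d² with d = y − 140:
  web: d = 0 mm → contributes +32 928 000 mm⁴
  top flange (beyond web): d = 135 mm → contributes +8 569 667 mm⁴
  bottom flange (beyond web): d = -135 mm → contributes +8 569 667 mm⁴
Total I = 50 067 333 mm⁴.
For the y-axis: x̄ = 14.1087 mm.
Repeating about the centroidal y-axis gives I_y = 1 145 923 mm⁴.
Polar second moment: J = I_x + I_y = 51 213 256 mm⁴.

J ≈ 5.121 × 10⁷ mm⁴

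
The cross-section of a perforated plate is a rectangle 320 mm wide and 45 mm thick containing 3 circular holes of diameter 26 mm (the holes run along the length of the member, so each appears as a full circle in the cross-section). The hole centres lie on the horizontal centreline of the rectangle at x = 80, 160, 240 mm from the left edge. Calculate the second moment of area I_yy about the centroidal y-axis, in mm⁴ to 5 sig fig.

Decompose the section into non-overlapping parts with the origin at the bottom-left of its bounding rectangle.
Plate: 320 × 45, A = 14 400 mm², x = 160 mm, Ī = 122 880 000 mm⁴.
Hole 1 (subtracted): ⌀26, A = 530.9292 mm², x = 80 mm, Ī = 22431.76 mm⁴.
Hole 2 (subtracted): ⌀26, A = 530.9292 mm², x = 160 mm, Ī = 22431.76 mm⁴.
Hole 3 (subtracted): ⌀26, A = 530.9292 mm², x = 240 mm, Ī = 22431.76 mm⁴.
By symmetry the centroid is at mid-width, x̄ = 160 mm.
Transfer each piece to the centroidal y-axis using Ī + A·d² with d = x − 160:
  plate: d = 0 mm → contributes +122 880 000 mm⁴
  hole 1: d = -80 mm → contributes −3 420 378 mm⁴
  hole 2: d = 0 mm → contributes −22431.76 mm⁴
  hole 3: d = 80 mm → contributes −3 420 378 mm⁴
Total I = 116 016 812 mm⁴.

I_yy ≈ 1.1602 × 10⁸ mm⁴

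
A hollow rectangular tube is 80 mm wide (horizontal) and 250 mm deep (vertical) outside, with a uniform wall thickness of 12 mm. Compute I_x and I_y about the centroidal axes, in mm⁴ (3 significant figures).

Treat the section as a set of non-overlapping primitives; coordinates are from the bounding-box lower-left.
Outer rectangle: 80 × 250, A = 20 000 mm², y = 125 mm, Ī = 104 166 667 mm⁴.
Inner void (subtracted): 56 × 226, A = 12 656 mm², y = 125 mm, Ī = 53 868 155 mm⁴.
By symmetry the centroid is at mid-height, ȳ = 125 mm.
All pieces are centred on the centroidal x-axis, so I = ΣĪ (holes subtracted) = 50 298 512 mm⁴.
Repeating about the centroidal y-axis gives I_y = 7 359 232 mm⁴.

I_x ≈ 5.03 × 10⁷ mm⁴, I_y ≈ 7.36 × 10⁶ mm⁴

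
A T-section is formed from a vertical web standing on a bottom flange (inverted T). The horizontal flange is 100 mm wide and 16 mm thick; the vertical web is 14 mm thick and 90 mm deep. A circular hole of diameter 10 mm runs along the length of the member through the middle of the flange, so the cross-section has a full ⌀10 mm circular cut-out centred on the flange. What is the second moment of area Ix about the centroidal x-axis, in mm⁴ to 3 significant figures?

Ix ≈ 2.82 × 10⁶ mm⁴

Break the section into simple shapes (no overlaps), measuring from the bottom-left corner of the bounding box.
Flange: 100 × 16, A = 1 600 mm², y = 8 mm, Ī = 34 133 mm⁴.
Web: 14 × 90, A = 1 260 mm², y = 61 mm, Ī = 850 500 mm⁴.
Hole (subtracted): ⌀10, A = 78.54 mm², y = 8 mm, Ī = 490.87 mm⁴.
Centroid: ȳ = ΣA·y / ΣA = 32.009 mm.
Transfer each piece to the centroidal x-axis using Ī + A·d² with d = y − 32.009:
  flange: d = -24.009 mm → contributes +956 423 mm⁴
  web: d = 28.991 mm → contributes +1 909 504 mm⁴
  hole: d = -24.009 mm → contributes −45 764 mm⁴
Total I = 2 820 163 mm⁴.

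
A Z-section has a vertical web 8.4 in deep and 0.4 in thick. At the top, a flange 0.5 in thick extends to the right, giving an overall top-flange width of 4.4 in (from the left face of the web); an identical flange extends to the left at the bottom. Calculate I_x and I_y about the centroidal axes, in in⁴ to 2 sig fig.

I_x ≈ 82 in⁴, I_y ≈ 25 in⁴

Decompose the section into non-overlapping parts with the origin at the bottom-left of its bounding rectangle.
Web: 0.4 × 8.4, A = 3.36 in², y = 4.2 in, Ī = 19.76 in⁴.
Top flange (beyond web): 4 × 0.5, A = 2 in², y = 8.15 in, Ī = 0.04167 in⁴.
Bottom flange (beyond web): 4 × 0.5, A = 2 in², y = 0.25 in, Ī = 0.04167 in⁴.
Centroid: ȳ = ΣA·y / ΣA = 4.2 in.
Transfer each piece to the centroidal x-axis using Ī + A·d² with d = y − 4.2:
  web: d = 0 in → contributes +19.76 in⁴
  top flange (beyond web): d = 3.95 in → contributes +31.25 in⁴
  bottom flange (beyond web): d = -3.95 in → contributes +31.25 in⁴
Total I = 82.25 in⁴.
For the y-axis: x̄ = 4.2 in.
Repeating about the centroidal y-axis gives I_y = 24.74 in⁴.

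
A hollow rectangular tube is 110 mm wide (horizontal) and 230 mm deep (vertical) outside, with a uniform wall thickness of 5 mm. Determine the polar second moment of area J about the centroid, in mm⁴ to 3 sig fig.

Split into non-overlapping primitives; take the origin at the lower-left of the bounding box.
Outer rectangle: 110 × 230, A = 25 300 mm², y = 115 mm, Ī = 111 530 833 mm⁴.
Inner void (subtracted): 100 × 220, A = 22 000 mm², y = 115 mm, Ī = 88 733 333 mm⁴.
By symmetry the centroid is at mid-height, ȳ = 115 mm.
All pieces are centred on the centroidal x-axis, so I = ΣĪ (holes subtracted) = 22 797 500 mm⁴.
Repeating about the centroidal y-axis gives I_y = 7 177 500 mm⁴.
Polar second moment: J = I_x + I_y = 29 975 000 mm⁴.

J ≈ 3.00 × 10⁷ mm⁴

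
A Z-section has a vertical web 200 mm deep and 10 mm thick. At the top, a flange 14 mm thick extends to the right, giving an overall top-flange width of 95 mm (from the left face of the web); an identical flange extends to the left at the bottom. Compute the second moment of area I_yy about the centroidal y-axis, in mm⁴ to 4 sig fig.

I_yy ≈ 6.820 × 10⁶ mm⁴

Treat the section as a set of non-overlapping primitives; coordinates are from the bounding-box lower-left.
Web: 10 × 200, A = 2 000 mm², x = 90 mm, Ī = 16666.7 mm⁴.
Top flange (beyond web): 85 × 14, A = 1 190 mm², x = 137.5 mm, Ī = 716 479 mm⁴.
Bottom flange (beyond web): 85 × 14, A = 1 190 mm², x = 42.5 mm, Ī = 716 479 mm⁴.
Centroid: x̄ = ΣA·x / ΣA = 90 mm.
Transfer each piece to the centroidal y-axis using Ī + A·d² with d = x − 90:
  web: d = 0 mm → contributes +16666.7 mm⁴
  top flange (beyond web): d = 47.5 mm → contributes +3 401 417 mm⁴
  bottom flange (beyond web): d = -47.5 mm → contributes +3 401 417 mm⁴
Total I = 6 819 500 mm⁴.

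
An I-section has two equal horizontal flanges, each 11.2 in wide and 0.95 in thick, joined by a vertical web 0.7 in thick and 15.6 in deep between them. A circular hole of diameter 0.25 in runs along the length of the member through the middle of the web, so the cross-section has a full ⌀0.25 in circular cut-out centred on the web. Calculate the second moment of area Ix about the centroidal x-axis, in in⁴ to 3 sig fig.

Split into non-overlapping primitives; take the origin at the lower-left of the bounding box.
Bottom flange: 11.2 × 0.95, A = 10.64 in², y = 0.475 in, Ī = 0.80022 in⁴.
Web: 0.7 × 15.6, A = 10.92 in², y = 8.75 in, Ī = 221.46 in⁴.
Top flange: 11.2 × 0.95, A = 10.64 in², y = 17.025 in, Ī = 0.80022 in⁴.
Hole (subtracted): ⌀0.25, A = 0.049087 in², y = 8.75 in, Ī = 0.00019175 in⁴.
By symmetry the centroid is at mid-height, ȳ = 8.75 in.
Transfer each piece to the centroidal x-axis using Ī + A·d² with d = y − 8.75:
  bottom flange: d = -8.275 in → contributes +729.38 in⁴
  web: d = 0 in → contributes +221.46 in⁴
  top flange: d = 8.275 in → contributes +729.38 in⁴
  hole: d = 0 in → contributes −0.00019175 in⁴
Total I = 1680.2 in⁴.

Ix ≈ 1680 in⁴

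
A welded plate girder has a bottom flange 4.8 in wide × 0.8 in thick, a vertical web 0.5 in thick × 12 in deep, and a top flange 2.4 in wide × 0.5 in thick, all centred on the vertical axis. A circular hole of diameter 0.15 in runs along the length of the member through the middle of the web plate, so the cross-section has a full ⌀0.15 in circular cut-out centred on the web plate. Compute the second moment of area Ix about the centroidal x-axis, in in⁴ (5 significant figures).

Split into non-overlapping primitives; take the origin at the lower-left of the bounding box.
Bottom plate: 4.8 × 0.8, A = 3.84 in², y = 0.4 in, Ī = 0.2048 in⁴.
Web plate: 0.5 × 12, A = 6 in², y = 6.8 in, Ī = 72 in⁴.
Top plate: 2.4 × 0.5, A = 1.2 in², y = 13.05 in, Ī = 0.025 in⁴.
Hole (subtracted): ⌀0.15, A = 0.01767146 in², y = 6.8 in, Ī = 0.00002485049 in⁴.
Centroid: ȳ = ΣA·y / ΣA = 5.250781 in.
Transfer each piece to the centroidal x-axis using Ī + A·d² with d = y − 5.250781:
  bottom plate: d = -4.850781 in → contributes +90.5603 in⁴
  web plate: d = 1.549219 in → contributes +86.40048 in⁴
  top plate: d = 7.799219 in → contributes +73.01838 in⁴
  hole: d = 1.549219 in → contributes −0.04243775 in⁴
Total I = 249.9367 in⁴.

Ix ≈ 249.94 in⁴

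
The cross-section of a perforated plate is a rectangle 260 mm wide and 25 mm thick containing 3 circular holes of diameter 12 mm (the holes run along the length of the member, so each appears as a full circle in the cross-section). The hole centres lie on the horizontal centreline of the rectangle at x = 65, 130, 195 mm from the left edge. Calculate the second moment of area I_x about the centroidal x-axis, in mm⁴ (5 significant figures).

Break the section into simple shapes (no overlaps), measuring from the bottom-left corner of the bounding box.
Plate: 260 × 25, A = 6 500 mm², y = 12.5 mm, Ī = 338541.7 mm⁴.
Hole 1 (subtracted): ⌀12, A = 113.0973 mm², y = 12.5 mm, Ī = 1017.876 mm⁴.
Hole 2 (subtracted): ⌀12, A = 113.0973 mm², y = 12.5 mm, Ī = 1017.876 mm⁴.
Hole 3 (subtracted): ⌀12, A = 113.0973 mm², y = 12.5 mm, Ī = 1017.876 mm⁴.
By symmetry the centroid is at mid-height, ȳ = 12.5 mm.
All pieces are centred on the centroidal x-axis, so I = ΣĪ (holes subtracted) = 335 488 mm⁴.

I_x ≈ 3.3549 × 10⁵ mm⁴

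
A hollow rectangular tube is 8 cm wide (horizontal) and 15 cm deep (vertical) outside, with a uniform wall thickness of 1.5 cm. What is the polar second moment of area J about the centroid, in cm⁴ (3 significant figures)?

J ≈ 2050 cm⁴

Treat the section as a set of non-overlapping primitives; coordinates are from the bounding-box lower-left.
Outer rectangle: 8 × 15, A = 120 cm², y = 7.5 cm, Ī = 2 250 cm⁴.
Inner void (subtracted): 5 × 12, A = 60 cm², y = 7.5 cm, Ī = 720 cm⁴.
By symmetry the centroid is at mid-height, ȳ = 7.5 cm.
All pieces are centred on the centroidal x-axis, so I = ΣĪ (holes subtracted) = 1 530 cm⁴.
Repeating about the centroidal y-axis gives I_y = 515 cm⁴.
Polar second moment: J = I_x + I_y = 2 045 cm⁴.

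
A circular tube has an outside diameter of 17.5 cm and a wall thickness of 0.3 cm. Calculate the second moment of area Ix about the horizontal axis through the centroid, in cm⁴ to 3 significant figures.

Decompose the section into non-overlapping parts with the origin at the bottom-left of its bounding rectangle.
Outer circle: ⌀17.5, A = 240.53 cm², y = 8.75 cm, Ī = 4603.9 cm⁴.
Bore (subtracted): ⌀16.9, A = 224.32 cm², y = 8.75 cm, Ī = 4004.2 cm⁴.
By symmetry the centroid is at mid-height, ȳ = 8.75 cm.
All pieces are centred on the horizontal axis through the centroid, so I = ΣĪ (holes subtracted) = 599.65 cm⁴.

Ix ≈ 600 cm⁴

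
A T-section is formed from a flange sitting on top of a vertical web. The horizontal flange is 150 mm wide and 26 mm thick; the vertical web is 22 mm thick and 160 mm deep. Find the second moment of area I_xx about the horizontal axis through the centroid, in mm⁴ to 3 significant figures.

I_xx ≈ 2.37 × 10⁷ mm⁴

Split into non-overlapping primitives; take the origin at the lower-left of the bounding box.
Flange: 150 × 26, A = 3 900 mm², y = 173 mm, Ī = 219 700 mm⁴.
Web: 22 × 160, A = 3 520 mm², y = 80 mm, Ī = 7 509 333 mm⁴.
Centroid: ȳ = ΣA·y / ΣA = 128.88 mm.
Transfer each piece to the horizontal axis through the centroid using Ī + A·d² with d = y − 128.88:
  flange: d = 44.119 mm → contributes +7 810 858 mm⁴
  web: d = -48.881 mm → contributes +15 919 991 mm⁴
Total I = 23 730 849 mm⁴.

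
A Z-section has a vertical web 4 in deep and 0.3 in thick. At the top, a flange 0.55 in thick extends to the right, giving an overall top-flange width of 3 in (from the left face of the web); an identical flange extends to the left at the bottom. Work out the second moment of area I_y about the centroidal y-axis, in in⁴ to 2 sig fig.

I_y ≈ 8.5 in⁴

Split into non-overlapping primitives; take the origin at the lower-left of the bounding box.
Web: 0.3 × 4, A = 1.2 in², x = 2.85 in, Ī = 0.009 in⁴.
Top flange (beyond web): 2.7 × 0.55, A = 1.485 in², x = 4.35 in, Ī = 0.9021 in⁴.
Bottom flange (beyond web): 2.7 × 0.55, A = 1.485 in², x = 1.35 in, Ī = 0.9021 in⁴.
Centroid: x̄ = ΣA·x / ΣA = 2.85 in.
Transfer each piece to the centroidal y-axis using Ī + A·d² with d = x − 2.85:
  web: d = 0 in → contributes +0.009 in⁴
  top flange (beyond web): d = 1.5 in → contributes +4.243 in⁴
  bottom flange (beyond web): d = -1.5 in → contributes +4.243 in⁴
Total I = 8.496 in⁴.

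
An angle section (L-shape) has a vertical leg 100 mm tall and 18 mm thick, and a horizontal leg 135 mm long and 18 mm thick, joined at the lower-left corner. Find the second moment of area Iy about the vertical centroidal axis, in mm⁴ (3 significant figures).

Iy ≈ 6.87 × 10⁶ mm⁴

Treat the section as a set of non-overlapping primitives; coordinates are from the bounding-box lower-left.
Vertical leg: 18 × 100, A = 1 800 mm², x = 9 mm, Ī = 48 600 mm⁴.
Horizontal leg (remainder): 117 × 18, A = 2 106 mm², x = 76.5 mm, Ī = 2 402 420 mm⁴.
Centroid: x̄ = ΣA·x / ΣA = 45.394 mm.
Transfer each piece to the vertical centroidal axis using Ī + A·d² with d = x − 45.394:
  vertical leg: d = -36.394 mm → contributes +2 432 743 mm⁴
  horizontal leg (remainder): d = 31.106 mm → contributes +4 440 149 mm⁴
Total I = 6 872 892 mm⁴.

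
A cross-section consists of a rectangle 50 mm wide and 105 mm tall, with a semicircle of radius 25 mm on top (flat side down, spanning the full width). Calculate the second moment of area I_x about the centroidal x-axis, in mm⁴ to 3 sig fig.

Break the section into simple shapes (no overlaps), measuring from the bottom-left corner of the bounding box.
Rectangular body: 50 × 105, A = 5 250 mm², y = 52.5 mm, Ī = 4 823 438 mm⁴.
Semicircular cap: semicircle r = 25, A = 981.75 mm², y = 115.61 mm, Ī = 42 874 mm⁴.
Centroid: ȳ = ΣA·y / ΣA = 62.442 mm.
Transfer each piece to the centroidal x-axis using Ī + A·d² with d = y − 62.442:
  rectangular body: d = -9.9424 mm → contributes +5 342 405 mm⁴
  semicircular cap: d = 53.168 mm → contributes +2 818 108 mm⁴
Total I = 8 160 513 mm⁴.

I_x ≈ 8.16 × 10⁶ mm⁴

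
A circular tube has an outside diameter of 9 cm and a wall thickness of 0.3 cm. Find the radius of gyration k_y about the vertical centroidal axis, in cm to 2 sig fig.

k_y ≈ 3.1 cm

Decompose the section into non-overlapping parts with the origin at the bottom-left of its bounding rectangle.
Outer circle: ⌀9, A = 63.62 cm², x = 4.5 cm, Ī = 322.1 cm⁴.
Bore (subtracted): ⌀8.4, A = 55.42 cm², x = 4.5 cm, Ī = 244.4 cm⁴.
By symmetry the centroid is at mid-width, x̄ = 4.5 cm.
All pieces are centred on the vertical centroidal axis, so I = ΣĪ (holes subtracted) = 77.67 cm⁴.
Radius of gyration: k = √(I/A) = √(77.67 / 8.2) = 3.078 cm.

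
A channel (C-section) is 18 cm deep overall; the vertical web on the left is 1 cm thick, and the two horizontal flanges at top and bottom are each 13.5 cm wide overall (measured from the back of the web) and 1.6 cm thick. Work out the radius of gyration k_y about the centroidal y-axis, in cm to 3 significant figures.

Treat the section as a set of non-overlapping primitives; coordinates are from the bounding-box lower-left.
Web: 1 × 18, A = 18 cm², x = 0.5 cm, Ī = 1.5 cm⁴.
Top flange (beyond web): 12.5 × 1.6, A = 20 cm², x = 7.25 cm, Ī = 260.42 cm⁴.
Bottom flange (beyond web): 12.5 × 1.6, A = 20 cm², x = 7.25 cm, Ī = 260.42 cm⁴.
Centroid: x̄ = ΣA·x / ΣA = 5.1552 cm.
Transfer each piece to the centroidal y-axis using Ī + A·d² with d = x − 5.1552:
  web: d = -4.6552 cm → contributes +391.57 cm⁴
  top flange (beyond web): d = 2.0948 cm → contributes +348.18 cm⁴
  bottom flange (beyond web): d = 2.0948 cm → contributes +348.18 cm⁴
Total I = 1087.9 cm⁴.
Radius of gyration: k = √(I/A) = √(1087.9 / 58) = 4.331 cm.

k_y ≈ 4.33 cm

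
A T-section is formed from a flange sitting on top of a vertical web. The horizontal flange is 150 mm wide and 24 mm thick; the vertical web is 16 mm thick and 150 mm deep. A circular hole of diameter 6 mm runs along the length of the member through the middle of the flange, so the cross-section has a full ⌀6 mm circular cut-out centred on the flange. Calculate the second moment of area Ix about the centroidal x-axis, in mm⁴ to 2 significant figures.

Split into non-overlapping primitives; take the origin at the lower-left of the bounding box.
Flange: 150 × 24, A = 3 600 mm², y = 162 mm, Ī = 172 800 mm⁴.
Web: 16 × 150, A = 2 400 mm², y = 75 mm, Ī = 4 500 000 mm⁴.
Hole (subtracted): ⌀6, A = 28.27 mm², y = 162 mm, Ī = 63.62 mm⁴.
Centroid: ȳ = ΣA·y / ΣA = 127 mm.
Transfer each piece to the centroidal x-axis using Ī + A·d² with d = y − 127:
  flange: d = 34.96 mm → contributes +4 573 926 mm⁴
  web: d = -52.04 mm → contributes +10 998 397 mm⁴
  hole: d = 34.96 mm → contributes −34 630 mm⁴
Total I = 15 537 693 mm⁴.

Ix ≈ 1.6 × 10⁷ mm⁴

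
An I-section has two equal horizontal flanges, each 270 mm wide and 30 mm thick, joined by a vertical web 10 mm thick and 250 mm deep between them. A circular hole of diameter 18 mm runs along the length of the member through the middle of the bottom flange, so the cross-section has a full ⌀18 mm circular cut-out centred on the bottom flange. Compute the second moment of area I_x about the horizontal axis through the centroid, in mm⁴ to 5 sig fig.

Treat the section as a set of non-overlapping primitives; coordinates are from the bounding-box lower-left.
Bottom flange: 270 × 30, A = 8 100 mm², y = 15 mm, Ī = 607 500 mm⁴.
Web: 10 × 250, A = 2 500 mm², y = 155 mm, Ī = 13 020 833 mm⁴.
Top flange: 270 × 30, A = 8 100 mm², y = 295 mm, Ī = 607 500 mm⁴.
Hole (subtracted): ⌀18, A = 254.469 mm², y = 15 mm, Ī = 5152.997 mm⁴.
Centroid: ȳ = ΣA·y / ΣA = 156.9314 mm.
Transfer each piece to the horizontal axis through the centroid using Ī + A·d² with d = y − 156.9314:
  bottom flange: d = -141.9314 mm → contributes +163 778 126 mm⁴
  web: d = -1.931398 mm → contributes +13 030 159 mm⁴
  top flange: d = 138.0686 mm → contributes +155 017 305 mm⁴
  hole: d = -141.9314 mm → contributes −5 131 309 mm⁴
Total I = 326 694 281 mm⁴.

I_x ≈ 3.2669 × 10⁸ mm⁴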